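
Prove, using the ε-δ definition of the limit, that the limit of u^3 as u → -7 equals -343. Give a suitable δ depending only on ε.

δ = min(2, ε/193)

Suppose ε > 0. We seek δ > 0 with 0 < |u + 7| < δ ⇒ |u^3 + 343| < ε.
Factor: u^3 + 343 = (u + 7)(u^2 - 7u + 49), so |u^3 + 343| = |u + 7|·|u^2 - 7u + 49|.
Impose δ ≤ 2 so that |u| < 9; then |u^2 - 7u + 49| ≤ 193.
Hence |u^3 + 343| ≤ 193|u + 7|, which is < ε once |u + 7| < ε/193.
Take δ = min(2, ε/193). If 0 < |u + 7| < δ then both bounds hold and |u^3 + 343| ≤ 193|u + 7| < 193·(ε/193) = ε.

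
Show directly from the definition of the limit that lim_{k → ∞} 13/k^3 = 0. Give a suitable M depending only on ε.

Fix ε > 0. For k ≥ 1, |13/k^3 − 0| = 13/k^3.
13/k^3 < ε ⇔ k^3 > 13/ε ⇔ k > (13/ε)^{1/3}.
Take M = (13/ε)^{1/3}. Then k > M implies 13/k^3 < ε.

M = (13/ε)^{1/3}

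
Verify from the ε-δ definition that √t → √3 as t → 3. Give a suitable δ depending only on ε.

δ = min(3, √3·ε)

Fix ε > 0. We want δ > 0 such that 0 < |t − 3| < δ implies |√t − √3| < ε.
Rationalise: √t − √3 = (t − 3)/(√t + √3), so |√t − √3| = |t − 3|/(√t + √3).
Restrict δ ≤ 3 so that |t − 3| < 3 forces t > 0, and then √t + √3 > √3.
Hence |√t − √3| < |t − 3|/√3, which is < ε once |t − 3| < √3·ε.
Take δ = min(3, √3·ε). If 0 < |t − 3| < δ then t > 0 and |√t − √3| < |t − 3|/√3 < ε.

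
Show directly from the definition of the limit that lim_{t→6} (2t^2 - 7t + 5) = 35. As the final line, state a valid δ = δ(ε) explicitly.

Fix ε > 0. We want δ > 0 such that 0 < |t − 6| < δ implies |(2t^2 - 7t + 5) − 35| < ε.
(2t^2 - 7t + 5) − 35 = 2t^2 - 7t - 30 = (t − 6)(2t + 5).
So |(2t^2 - 7t + 5) − 35| = |t − 6|·|2t + 5|.
Require δ ≤ 2. Then |t − 6| < 2 gives |t| < 8, and by the triangle inequality |2t + 5| ≤ 2·8 + 5 = 21.
Hence |(2t^2 - 7t + 5) − 35| ≤ 21|t − 6| < ε provided |t − 6| < ε/21.
Take δ = min(2, ε/21). Then 0 < |t − 6| < δ gives both |t − 6| < 2 and |t − 6| < ε/21, so |(2t^2 - 7t + 5) − 35| < ε.

δ = min(2, ε/21)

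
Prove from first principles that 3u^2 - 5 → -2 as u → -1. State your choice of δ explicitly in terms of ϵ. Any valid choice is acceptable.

Fix ϵ > 0. We want δ > 0 such that 0 < |u + 1| < δ implies |(3u^2 - 5) + 2| < ϵ.
(3u^2 - 5) + 2 = 3u^2 - 3 = (u + 1)(3u - 3).
So |(3u^2 - 5) + 2| = |u + 1|·|3u - 3|.
Require δ ≤ 1. Then |u + 1| < 1 gives |u| < 2, and by the triangle inequality |3u - 3| ≤ 3·2 + 3 = 9.
Hence |(3u^2 - 5) + 2| ≤ 9|u + 1| < ϵ provided |u + 1| < ϵ/9.
Take δ = min(1, ϵ/9). Then 0 < |u + 1| < δ gives both |u + 1| < 1 and |u + 1| < ϵ/9, so |(3u^2 - 5) + 2| < ϵ.

δ = min(1, ϵ/9)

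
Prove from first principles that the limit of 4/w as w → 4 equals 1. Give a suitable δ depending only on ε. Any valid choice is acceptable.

Fix ε > 0. We seek δ > 0 such that 0 < |w − 4| < δ implies |4/w − 1| < ε.
|4/w − 1| = 4·|4 − w|/(4·|w|) = 4|w − 4|/(4|w|).
Require δ ≤ 2 so that |w| > 4 − 2 = 2, hence 4|w| > 8.
Then |4/w − 1| < 4|w − 4|/8, which is < ε when |w − 4| < 2ε.
Take δ = min(2, 2ε). Then 0 < |w − 4| < δ gives both |w − 4| < 2 and |w − 4| < 2ε, so |4/w − 1| < ε.

δ = min(2, 2ε)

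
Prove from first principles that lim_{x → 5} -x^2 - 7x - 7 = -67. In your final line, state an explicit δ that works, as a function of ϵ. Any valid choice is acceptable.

δ = min(1, ϵ/18)

Fix ϵ > 0. We want δ > 0 such that 0 < |x − 5| < δ implies |(-x^2 - 7x - 7) + 67| < ϵ.
(-x^2 - 7x - 7) + 67 = -x^2 - 7x + 60 = (x − 5)(-x - 12).
So |(-x^2 - 7x - 7) + 67| = |x − 5|·|-x - 12|.
Require δ ≤ 1. Then |x − 5| < 1 gives |x| < 6, and by the triangle inequality |-x - 12| ≤ 6 + 12 = 18.
Hence |(-x^2 - 7x - 7) + 67| ≤ 18|x − 5| < ϵ provided |x − 5| < ϵ/18.
Choosing δ = min(1, ϵ/18) ensures both conditions, hence |(-x^2 - 7x - 7) + 67| < ϵ.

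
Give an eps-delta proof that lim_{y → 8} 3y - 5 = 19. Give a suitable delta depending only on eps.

delta = eps/3

Fix eps > 0. We need delta > 0 so that 0 < |y − 8| < delta implies |(3y - 5) − 19| < eps.
Since (3y - 5) − 19 = 3(y − 8), we have |(3y - 5) − 19| = 3|y − 8|.
Thus it suffices that |y − 8| < eps/3.
Choosing delta = eps/3 gives |(3y - 5) − 19| = 3|y − 8| < eps whenever |y − 8| < delta.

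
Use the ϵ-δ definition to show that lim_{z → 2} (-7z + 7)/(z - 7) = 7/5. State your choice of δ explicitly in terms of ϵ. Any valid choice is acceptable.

Fix ϵ > 0. We want δ > 0 with 0 < |z − 2| < δ ⇒ |(-7z + 7)/(z - 7) − (7/5)| < ϵ.
Combining over a common denominator, (-7z + 7)/(z - 7) − (7/5) = [(-7z + 7)·(-5) − (-7)·(z - 7)] / [(-5)·(z - 7)] = 42(z − 2) / ((-5)(z - 7)).
So |(-7z + 7)/(z - 7) − (7/5)| = 42|z − 2| / (5·|z − 7|).
Restrict δ ≤ 5/2. Then |z − 2| < 5/2 gives |z − 7| = |(z − 2) + (-5)| ≥ 5 − 5/2 = 5/2.
Hence |(-7z + 7)/(z - 7) − (7/5)| < 42|z − 2|/(5·(5/2)) = (84/25)|z − 2|, which is < ϵ once |z − 2| < (25/84)ϵ.
Take δ = min(5/2, (25/84)ϵ). Then 0 < |z − 2| < δ forces both bounds, so |(-7z + 7)/(z - 7) − (7/5)| < ϵ.

δ = min(5/2, (25/84)ϵ)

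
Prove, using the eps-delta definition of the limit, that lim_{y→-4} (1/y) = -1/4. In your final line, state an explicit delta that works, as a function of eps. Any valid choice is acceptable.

delta = min(2, 8eps)

Let eps > 0. We seek delta > 0 such that 0 < |y + 4| < delta implies |1/y + 1/4| < eps.
|1/y + 1/4| = |-4 − y|/(4·|y|) = |y + 4|/(4|y|).
Require delta ≤ 2 so that |y| > 4 − 2 = 2, hence 4|y| > 8.
Then |1/y + 1/4| < |y + 4|/8, which is < eps when |y + 4| < 8eps.
Take delta = min(2, 8eps). Then 0 < |y + 4| < delta gives both |y + 4| < 2 and |y + 4| < 8eps, so |1/y + 1/4| < eps.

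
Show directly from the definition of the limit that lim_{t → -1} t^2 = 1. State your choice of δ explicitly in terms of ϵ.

Fix ϵ > 0. We seek δ > 0 with 0 < |t + 1| < δ ⇒ |t^2 − 1| < ϵ.
Factor: t^2 − 1 = (t + 1)(t - 1), so |t^2 − 1| = |t + 1|·|t - 1|.
Restrict δ ≤ 1. Then |t + 1| < 1 gives |t| < 2, so by the triangle inequality |t - 1| ≤ 2 + 1 = 3.
Hence |t^2 − 1| ≤ 3|t + 1|, which is < ϵ once |t + 1| < ϵ/3.
Take δ = min(1, ϵ/3). If 0 < |t + 1| < δ then both bounds hold and |t^2 − 1| ≤ 3|t + 1| < 3·(ϵ/3) = ϵ.

δ = min(1, ϵ/3)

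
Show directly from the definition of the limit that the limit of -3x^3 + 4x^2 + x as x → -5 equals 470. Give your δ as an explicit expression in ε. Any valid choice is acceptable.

δ = min(2, ε/374)

Let ε > 0. We want δ > 0 such that 0 < |x + 5| < δ implies |(-3x^3 + 4x^2 + x) − 470| < ε.
(-3x^3 + 4x^2 + x) − 470 = -3x^3 + 4x^2 + x - 470 = (x + 5)(-3x^2 + 19x - 94).
So |(-3x^3 + 4x^2 + x) − 470| = |x + 5|·|-3x^2 + 19x - 94|.
Require δ ≤ 2. Then |x + 5| < 2 gives |x| < 7, and by the triangle inequality |-3x^2 + 19x - 94| ≤ 3·7^2 + 19·7 + 94 = 374.
Hence |(-3x^3 + 4x^2 + x) − 470| ≤ 374|x + 5| < ε provided |x + 5| < ε/374.
Choosing δ = min(2, ε/374) ensures both conditions, hence |(-3x^3 + 4x^2 + x) − 470| < ε.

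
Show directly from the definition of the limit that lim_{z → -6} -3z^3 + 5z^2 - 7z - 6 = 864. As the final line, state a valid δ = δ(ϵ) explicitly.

δ = min(2, ϵ/521)

Fix ϵ > 0. We want δ > 0 such that 0 < |z + 6| < δ implies |(-3z^3 + 5z^2 - 7z - 6) − 864| < ϵ.
(-3z^3 + 5z^2 - 7z - 6) − 864 = -3z^3 + 5z^2 - 7z - 870 = (z + 6)(-3z^2 + 23z - 145).
So |(-3z^3 + 5z^2 - 7z - 6) − 864| = |z + 6|·|-3z^2 + 23z - 145|.
Assume first that |z + 6| < 2, so |z| < 8. Then |-3z^2 + 23z - 145| ≤ 3·8^2 + 23·8 + 145 = 521.
Hence |(-3z^3 + 5z^2 - 7z - 6) − 864| ≤ 521|z + 6| < ϵ provided |z + 6| < ϵ/521.
Take δ = min(2, ϵ/521). Then 0 < |z + 6| < δ gives both |z + 6| < 2 and |z + 6| < ϵ/521, so |(-3z^3 + 5z^2 - 7z - 6) − 864| < ϵ.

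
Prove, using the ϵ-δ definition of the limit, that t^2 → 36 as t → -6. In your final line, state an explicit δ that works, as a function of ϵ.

δ = min(1, ϵ/13)

Let ϵ > 0. We seek δ > 0 with 0 < |t + 6| < δ ⇒ |t^2 − 36| < ϵ.
Factor: t^2 − 36 = (t + 6)(t - 6), so |t^2 − 36| = |t + 6|·|t - 6|.
Impose δ ≤ 1 so that |t| < 7; then |t - 6| ≤ 13.
Hence |t^2 − 36| ≤ 13|t + 6|, which is < ϵ once |t + 6| < ϵ/13.
Take δ = min(1, ϵ/13). If 0 < |t + 6| < δ then both bounds hold and |t^2 − 36| ≤ 13|t + 6| < 13·(ϵ/13) = ϵ.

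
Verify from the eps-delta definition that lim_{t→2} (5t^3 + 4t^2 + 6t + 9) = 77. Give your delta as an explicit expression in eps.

delta = min(1, eps/121)

Let eps > 0 be given. We want delta > 0 such that 0 < |t − 2| < delta implies |(5t^3 + 4t^2 + 6t + 9) − 77| < eps.
(5t^3 + 4t^2 + 6t + 9) − 77 = 5t^3 + 4t^2 + 6t - 68 = (t − 2)(5t^2 + 14t + 34).
So |(5t^3 + 4t^2 + 6t + 9) − 77| = |t − 2|·|5t^2 + 14t + 34|.
Assume first that |t − 2| < 1, so |t| < 3. Then |5t^2 + 14t + 34| ≤ 5·3^2 + 14·3 + 34 = 121.
Hence |(5t^3 + 4t^2 + 6t + 9) − 77| ≤ 121|t − 2| < eps provided |t − 2| < eps/121.
Take delta = min(1, eps/121). Then 0 < |t − 2| < delta gives both |t − 2| < 1 and |t − 2| < eps/121, so |(5t^3 + 4t^2 + 6t + 9) − 77| < eps.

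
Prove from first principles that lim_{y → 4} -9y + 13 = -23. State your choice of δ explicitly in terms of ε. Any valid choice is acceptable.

δ = ε/9

Suppose ε > 0. We need δ > 0 so that 0 < |y − 4| < δ implies |(-9y + 13) + 23| < ε.
|(-9y + 13) + 23| = |-9y + 36| = 9|y − 4|.
So 9|y − 4| < ε exactly when |y − 4| < ε/9.
Choosing δ = ε/9 gives |(-9y + 13) + 23| = 9|y − 4| < ε whenever |y − 4| < δ.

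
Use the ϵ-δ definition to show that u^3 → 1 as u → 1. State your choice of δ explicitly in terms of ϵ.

Let ϵ > 0 be given. We seek δ > 0 with 0 < |u − 1| < δ ⇒ |u^3 − 1| < ϵ.
Factor: u^3 − 1 = (u − 1)(u^2 + u + 1), so |u^3 − 1| = |u − 1|·|u^2 + u + 1|.
Impose δ ≤ 1 so that |u| < 2; then |u^2 + u + 1| ≤ 7.
Hence |u^3 − 1| ≤ 7|u − 1|, which is < ϵ once |u − 1| < ϵ/7.
Take δ = min(1, ϵ/7). If 0 < |u − 1| < δ then both bounds hold and |u^3 − 1| ≤ 7|u − 1| < 7·(ϵ/7) = ϵ.

δ = min(1, ϵ/7)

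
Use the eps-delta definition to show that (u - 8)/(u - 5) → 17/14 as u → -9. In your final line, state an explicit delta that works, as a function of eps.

delta = min(7, (98/3)eps)

Let eps > 0. We want delta > 0 with 0 < |u + 9| < delta ⇒ |(u - 8)/(u - 5) − (17/14)| < eps.
Combining over a common denominator, (u - 8)/(u - 5) − (17/14) = [(u - 8)·(-14) − (-17)·(u - 5)] / [(-14)·(u - 5)] = 3(u + 9) / ((-14)(u - 5)).
So |(u - 8)/(u - 5) − (17/14)| = 3|u + 9| / (14·|u − 5|).
Require delta ≤ 7, so |u − 5| ≥ |-14| − |u + 9| > 14 − 7 = 7.
Hence |(u - 8)/(u - 5) − (17/14)| < 3|u + 9|/(14·7) = (3/98)|u + 9|, which is < eps once |u + 9| < (98/3)eps.
Take delta = min(7, (98/3)eps). Then 0 < |u + 9| < delta forces both bounds, so |(u - 8)/(u - 5) − (17/14)| < eps.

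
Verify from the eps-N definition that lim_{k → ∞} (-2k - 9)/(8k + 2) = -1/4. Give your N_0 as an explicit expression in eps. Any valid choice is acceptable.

Let eps > 0 be given. For k ≥ 1, |(-2k - 9)/(8k + 2) + 1/4| = |-68|/(8(8k + 2)) = 68/(8(8k + 2)).
Since 8k + 2 ≥ 8k for k ≥ 1, this is ≤ 68/(8·8k) = (17/16)/k.
So |(-2k - 9)/(8k + 2) + 1/4| < eps whenever k > (17/16)/eps.
Take N_0 = (17/16)/eps. If k > N_0 then |(-2k - 9)/(8k + 2) + 1/4| ≤ (17/16)/k < eps.

N_0 = (17/16)/eps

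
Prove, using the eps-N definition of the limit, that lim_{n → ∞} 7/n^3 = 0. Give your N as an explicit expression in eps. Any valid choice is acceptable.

Fix eps > 0. For n ≥ 1, |7/n^3 − 0| = 7/n^3.
7/n^3 < eps ⇔ n^3 > 7/eps ⇔ n > (7/eps)^{1/3}.
Take N = (7/eps)^{1/3}. Then n > N implies 7/n^3 < eps.

N = (7/eps)^{1/3}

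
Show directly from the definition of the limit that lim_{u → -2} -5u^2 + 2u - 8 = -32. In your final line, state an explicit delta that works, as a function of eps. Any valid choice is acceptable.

delta = min(2, eps/32)

Let eps > 0. We want delta > 0 such that 0 < |u + 2| < delta implies |(-5u^2 + 2u - 8) + 32| < eps.
(-5u^2 + 2u - 8) + 32 = -5u^2 + 2u + 24 = (u + 2)(-5u + 12).
So |(-5u^2 + 2u - 8) + 32| = |u + 2|·|-5u + 12|.
Assume first that |u + 2| < 2, so |u| < 4. Then |-5u + 12| ≤ 5·4 + 12 = 32.
Hence |(-5u^2 + 2u - 8) + 32| ≤ 32|u + 2| < eps provided |u + 2| < eps/32.
Choosing delta = min(2, eps/32) ensures both conditions, hence |(-5u^2 + 2u - 8) + 32| < eps.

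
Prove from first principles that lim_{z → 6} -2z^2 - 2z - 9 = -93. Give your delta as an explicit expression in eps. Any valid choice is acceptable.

Let eps > 0 be given. We want delta > 0 such that 0 < |z − 6| < delta implies |(-2z^2 - 2z - 9) + 93| < eps.
(-2z^2 - 2z - 9) + 93 = -2z^2 - 2z + 84 = (z − 6)(-2z - 14).
So |(-2z^2 - 2z - 9) + 93| = |z − 6|·|-2z - 14|.
Require delta ≤ 1. Then |z − 6| < 1 gives |z| < 7, and by the triangle inequality |-2z - 14| ≤ 2·7 + 14 = 28.
Hence |(-2z^2 - 2z - 9) + 93| ≤ 28|z − 6| < eps provided |z − 6| < eps/28.
Choosing delta = min(1, eps/28) ensures both conditions, hence |(-2z^2 - 2z - 9) + 93| < eps.

delta = min(1, eps/28)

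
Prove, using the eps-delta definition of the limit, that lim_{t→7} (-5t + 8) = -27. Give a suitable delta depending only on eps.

Fix eps > 0. We need delta > 0 so that 0 < |t − 7| < delta implies |(-5t + 8) + 27| < eps.
|(-5t + 8) + 27| = |-5t + 35| = 5|t − 7|.
So 5|t − 7| < eps exactly when |t − 7| < eps/5.
Take delta = eps/5. If 0 < |t − 7| < delta then |(-5t + 8) + 27| = 5|t − 7| < 5·(eps/5) = eps.

delta = eps/5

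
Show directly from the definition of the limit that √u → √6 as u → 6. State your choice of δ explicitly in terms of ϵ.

Let ϵ > 0. We want δ > 0 such that 0 < |u − 6| < δ implies |√u − √6| < ϵ.
Rationalise: √u − √6 = (u − 6)/(√u + √6), so |√u − √6| = |u − 6|/(√u + √6).
Restrict δ ≤ 6 so that |u − 6| < 6 forces u > 0, and then √u + √6 > √6.
Hence |√u − √6| < |u − 6|/√6, which is < ϵ once |u − 6| < √6·ϵ.
Take δ = min(6, √6·ϵ). If 0 < |u − 6| < δ then u > 0 and |√u − √6| < |u − 6|/√6 < ϵ.

δ = min(6, √6·ϵ)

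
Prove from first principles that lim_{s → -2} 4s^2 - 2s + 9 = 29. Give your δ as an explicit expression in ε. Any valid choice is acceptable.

δ = min(1, ε/22)

Let ε > 0 be given. We want δ > 0 such that 0 < |s + 2| < δ implies |(4s^2 - 2s + 9) − 29| < ε.
(4s^2 - 2s + 9) − 29 = 4s^2 - 2s - 20 = (s + 2)(4s - 10).
So |(4s^2 - 2s + 9) − 29| = |s + 2|·|4s - 10|.
Require δ ≤ 1. Then |s + 2| < 1 gives |s| < 3, and by the triangle inequality |4s - 10| ≤ 4·3 + 10 = 22.
Hence |(4s^2 - 2s + 9) − 29| ≤ 22|s + 2| < ε provided |s + 2| < ε/22.
Choosing δ = min(1, ε/22) ensures both conditions, hence |(4s^2 - 2s + 9) − 29| < ε.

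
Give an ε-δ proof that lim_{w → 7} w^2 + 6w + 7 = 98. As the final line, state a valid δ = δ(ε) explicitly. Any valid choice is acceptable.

Let ε > 0 be given. We want δ > 0 such that 0 < |w − 7| < δ implies |(w^2 + 6w + 7) − 98| < ε.
(w^2 + 6w + 7) − 98 = w^2 + 6w - 91 = (w − 7)(w + 13).
So |(w^2 + 6w + 7) − 98| = |w − 7|·|w + 13|.
Require δ ≤ 2. Then |w − 7| < 2 gives |w| < 9, and by the triangle inequality |w + 13| ≤ 9 + 13 = 22.
Hence |(w^2 + 6w + 7) − 98| ≤ 22|w − 7| < ε provided |w − 7| < ε/22.
Choosing δ = min(2, ε/22) ensures both conditions, hence |(w^2 + 6w + 7) − 98| < ε.

δ = min(2, ε/22)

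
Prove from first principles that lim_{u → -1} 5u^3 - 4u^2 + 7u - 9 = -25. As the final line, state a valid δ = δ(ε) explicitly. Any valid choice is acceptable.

Fix ε > 0. We want δ > 0 such that 0 < |u + 1| < δ implies |(5u^3 - 4u^2 + 7u - 9) + 25| < ε.
(5u^3 - 4u^2 + 7u - 9) + 25 = 5u^3 - 4u^2 + 7u + 16 = (u + 1)(5u^2 - 9u + 16).
So |(5u^3 - 4u^2 + 7u - 9) + 25| = |u + 1|·|5u^2 - 9u + 16|.
Require δ ≤ 2. Then |u + 1| < 2 gives |u| < 3, and by the triangle inequality |5u^2 - 9u + 16| ≤ 5·3^2 + 9·3 + 16 = 88.
Hence |(5u^3 - 4u^2 + 7u - 9) + 25| ≤ 88|u + 1| < ε provided |u + 1| < ε/88.
Choosing δ = min(2, ε/88) ensures both conditions, hence |(5u^3 - 4u^2 + 7u - 9) + 25| < ε.

δ = min(2, ε/88)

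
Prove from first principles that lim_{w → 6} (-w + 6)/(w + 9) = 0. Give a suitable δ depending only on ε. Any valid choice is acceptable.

Fix ε > 0. We want δ > 0 with 0 < |w − 6| < δ ⇒ |(-w + 6)/(w + 9) − 0| < ε.
Combining over a common denominator, (-w + 6)/(w + 9) − 0 = [(-w + 6)·15 − 0·(w + 9)] / [15·(w + 9)] = -15(w − 6) / (15(w + 9)).
So |(-w + 6)/(w + 9) − 0| = 15|w − 6| / (15·|w + 9|).
Require δ ≤ 15/2, so |w + 9| ≥ |15| − |w − 6| > 15 − 15/2 = 15/2.
Hence |(-w + 6)/(w + 9) − 0| < 15|w − 6|/(15·(15/2)) = (2/15)|w − 6|, which is < ε once |w − 6| < (15/2)ε.
Take δ = min(15/2, (15/2)ε). Then 0 < |w − 6| < δ forces both bounds, so |(-w + 6)/(w + 9) − 0| < ε.

δ = min(15/2, (15/2)ε)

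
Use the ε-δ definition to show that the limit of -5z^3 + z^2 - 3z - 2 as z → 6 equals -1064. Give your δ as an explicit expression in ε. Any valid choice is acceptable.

Suppose ε > 0. We want δ > 0 such that 0 < |z − 6| < δ implies |(-5z^3 + z^2 - 3z - 2) + 1064| < ε.
(-5z^3 + z^2 - 3z - 2) + 1064 = -5z^3 + z^2 - 3z + 1062 = (z − 6)(-5z^2 - 29z - 177).
So |(-5z^3 + z^2 - 3z - 2) + 1064| = |z − 6|·|-5z^2 - 29z - 177|.
Assume first that |z − 6| < 2, so |z| < 8. Then |-5z^2 - 29z - 177| ≤ 5·8^2 + 29·8 + 177 = 729.
Hence |(-5z^3 + z^2 - 3z - 2) + 1064| ≤ 729|z − 6| < ε provided |z − 6| < ε/729.
Choosing δ = min(2, ε/729) ensures both conditions, hence |(-5z^3 + z^2 - 3z - 2) + 1064| < ε.

δ = min(2, ε/729)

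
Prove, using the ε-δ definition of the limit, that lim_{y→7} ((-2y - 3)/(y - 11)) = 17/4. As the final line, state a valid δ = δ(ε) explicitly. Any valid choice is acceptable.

δ = min(2, (8/25)ε)

Fix ε > 0. We want δ > 0 with 0 < |y − 7| < δ ⇒ |(-2y - 3)/(y - 11) − (17/4)| < ε.
Combining over a common denominator, (-2y - 3)/(y - 11) − (17/4) = [(-2y - 3)·(-4) − (-17)·(y - 11)] / [(-4)·(y - 11)] = 25(y − 7) / ((-4)(y - 11)).
So |(-2y - 3)/(y - 11) − (17/4)| = 25|y − 7| / (4·|y − 11|).
Require δ ≤ 2, so |y − 11| ≥ |-4| − |y − 7| > 4 − 2 = 2.
Hence |(-2y - 3)/(y - 11) − (17/4)| < 25|y − 7|/(4·2) = (25/8)|y − 7|, which is < ε once |y − 7| < (8/25)ε.
Take δ = min(2, (8/25)ε). Then 0 < |y − 7| < δ forces both bounds, so |(-2y - 3)/(y - 11) − (17/4)| < ε.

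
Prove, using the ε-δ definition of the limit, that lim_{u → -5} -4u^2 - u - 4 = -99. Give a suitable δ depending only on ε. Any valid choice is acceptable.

Let ε > 0 be given. We want δ > 0 such that 0 < |u + 5| < δ implies |(-4u^2 - u - 4) + 99| < ε.
(-4u^2 - u - 4) + 99 = -4u^2 - u + 95 = (u + 5)(-4u + 19).
So |(-4u^2 - u - 4) + 99| = |u + 5|·|-4u + 19|.
Assume first that |u + 5| < 1, so |u| < 6. Then |-4u + 19| ≤ 4·6 + 19 = 43.
Hence |(-4u^2 - u - 4) + 99| ≤ 43|u + 5| < ε provided |u + 5| < ε/43.
Choosing δ = min(1, ε/43) ensures both conditions, hence |(-4u^2 - u - 4) + 99| < ε.

δ = min(1, ε/43)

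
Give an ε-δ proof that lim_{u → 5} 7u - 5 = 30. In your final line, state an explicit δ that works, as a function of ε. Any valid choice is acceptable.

Suppose ε > 0. We need δ > 0 so that 0 < |u − 5| < δ implies |(7u - 5) − 30| < ε.
|(7u - 5) − 30| = |7u - 35| = 7|u − 5|.
Thus it suffices that |u − 5| < ε/7.
Choosing δ = ε/7 gives |(7u - 5) − 30| = 7|u − 5| < ε whenever |u − 5| < δ.

δ = ε/7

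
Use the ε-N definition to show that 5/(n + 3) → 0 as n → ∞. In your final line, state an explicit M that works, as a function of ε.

M = 5/ε

Suppose ε > 0. For n ≥ 1, |5/(n + 3) − 0| = 5/(n + 3) ≤ 5/n.
We need 5/n < ε, i.e. n > 5/ε.
Take M = 5/ε. If n > M then |5/(n + 3)| ≤ 5/n < ε.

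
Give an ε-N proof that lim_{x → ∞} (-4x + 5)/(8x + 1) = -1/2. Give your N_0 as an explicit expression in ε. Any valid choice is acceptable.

Fix ε > 0. We seek N_0 > 0 such that x > N_0 implies |(-4x + 5)/(8x + 1) + 1/2| < ε.
(-4x + 5)/(8x + 1) + 1/2 = (8(-4x + 5) − (-4)(8x + 1)) / (8(8x + 1)) = 44/(8(8x + 1)).
For x > 0 we have 8x + 1 > 8x, so |(-4x + 5)/(8x + 1) + 1/2| = 44/(8(8x + 1)) < 44/(8·8x) = (11/16)/x.
Thus |(-4x + 5)/(8x + 1) + 1/2| < ε whenever x > (11/16)/ε.
Take N_0 = (11/16)/ε. If x > N_0 then |(-4x + 5)/(8x + 1) + 1/2| < (11/16)/x < ε.

N_0 = (11/16)/ε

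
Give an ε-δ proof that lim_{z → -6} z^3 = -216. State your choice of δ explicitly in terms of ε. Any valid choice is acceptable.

Let ε > 0. We seek δ > 0 with 0 < |z + 6| < δ ⇒ |z^3 + 216| < ε.
Factor: z^3 + 216 = (z + 6)(z^2 - 6z + 36), so |z^3 + 216| = |z + 6|·|z^2 - 6z + 36|.
Impose δ ≤ 1 so that |z| < 7; then |z^2 - 6z + 36| ≤ 127.
Hence |z^3 + 216| ≤ 127|z + 6|, which is < ε once |z + 6| < ε/127.
Take δ = min(1, ε/127). If 0 < |z + 6| < δ then both bounds hold and |z^3 + 216| ≤ 127|z + 6| < 127·(ε/127) = ε.

δ = min(1, ε/127)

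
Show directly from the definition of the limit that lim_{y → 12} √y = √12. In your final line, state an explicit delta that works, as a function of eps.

Let eps > 0 be given. We want delta > 0 such that 0 < |y − 12| < delta implies |√y − √12| < eps.
Rationalise: √y − √12 = (y − 12)/(√y + √12), so |√y − √12| = |y − 12|/(√y + √12).
Restrict delta ≤ 12 so that |y − 12| < 12 forces y > 0, and then √y + √12 > √12.
Hence |√y − √12| < |y − 12|/√12, which is < eps once |y − 12| < √12·eps.
Take delta = min(12, √12·eps). If 0 < |y − 12| < delta then y > 0 and |√y − √12| < |y − 12|/√12 < eps.

delta = min(12, √12·eps)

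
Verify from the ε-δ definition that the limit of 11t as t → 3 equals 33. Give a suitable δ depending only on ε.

Let ε > 0 be given. We need δ > 0 so that 0 < |t − 3| < δ implies |(11t) − 33| < ε.
|(11t) − 33| = |11t - 33| = 11|t − 3|.
So 11|t − 3| < ε exactly when |t − 3| < ε/11.
Take δ = ε/11. If 0 < |t − 3| < δ then |(11t) − 33| = 11|t − 3| < 11·(ε/11) = ε.

δ = ε/11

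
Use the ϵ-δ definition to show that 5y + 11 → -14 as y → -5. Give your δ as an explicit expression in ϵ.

δ = ϵ/5

Let ϵ > 0. We need δ > 0 so that 0 < |y + 5| < δ implies |(5y + 11) + 14| < ϵ.
Since (5y + 11) + 14 = 5(y + 5), we have |(5y + 11) + 14| = 5|y + 5|.
So 5|y + 5| < ϵ exactly when |y + 5| < ϵ/5.
Take δ = ϵ/5. If 0 < |y + 5| < δ then |(5y + 11) + 14| = 5|y + 5| < 5·(ϵ/5) = ϵ.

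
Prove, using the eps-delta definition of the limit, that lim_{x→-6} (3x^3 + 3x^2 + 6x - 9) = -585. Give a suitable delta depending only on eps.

delta = min(1, eps/348)

Let eps > 0 be given. We want delta > 0 such that 0 < |x + 6| < delta implies |(3x^3 + 3x^2 + 6x - 9) + 585| < eps.
(3x^3 + 3x^2 + 6x - 9) + 585 = 3x^3 + 3x^2 + 6x + 576 = (x + 6)(3x^2 - 15x + 96).
So |(3x^3 + 3x^2 + 6x - 9) + 585| = |x + 6|·|3x^2 - 15x + 96|.
Require delta ≤ 1. Then |x + 6| < 1 gives |x| < 7, and by the triangle inequality |3x^2 - 15x + 96| ≤ 3·7^2 + 15·7 + 96 = 348.
Hence |(3x^3 + 3x^2 + 6x - 9) + 585| ≤ 348|x + 6| < eps provided |x + 6| < eps/348.
Take delta = min(1, eps/348). Then 0 < |x + 6| < delta gives both |x + 6| < 1 and |x + 6| < eps/348, so |(3x^3 + 3x^2 + 6x - 9) + 585| < eps.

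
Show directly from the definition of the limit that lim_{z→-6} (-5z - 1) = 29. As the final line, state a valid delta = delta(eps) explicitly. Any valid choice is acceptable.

Let eps > 0. We need delta > 0 so that 0 < |z + 6| < delta implies |(-5z - 1) − 29| < eps.
|(-5z - 1) − 29| = |-5z - 30| = 5|z + 6|.
Thus it suffices that |z + 6| < eps/5.
Choosing delta = eps/5 gives |(-5z - 1) − 29| = 5|z + 6| < eps whenever |z + 6| < delta.

delta = eps/5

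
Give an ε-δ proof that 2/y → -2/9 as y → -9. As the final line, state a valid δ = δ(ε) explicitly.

δ = min(9/2, (81/4)ε)

Fix ε > 0. We seek δ > 0 such that 0 < |y + 9| < δ implies |2/y + 2/9| < ε.
|2/y + 2/9| = 2·|-9 − y|/(9·|y|) = 2|y + 9|/(9|y|).
Restrict δ ≤ 9/2. Then |y + 9| < 9/2 gives |y| > 9/2, so 9|y| > 81/2.
Then |2/y + 2/9| < 2|y + 9|/(81/2), which is < ε when |y + 9| < (81/4)ε.
Take δ = min(9/2, (81/4)ε). Then 0 < |y + 9| < δ gives both |y + 9| < 9/2 and |y + 9| < (81/4)ε, so |2/y + 2/9| < ε.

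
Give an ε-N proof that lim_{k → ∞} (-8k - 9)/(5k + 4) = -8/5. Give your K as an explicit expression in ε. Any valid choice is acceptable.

Let ε > 0 be given. For k ≥ 1, |(-8k - 9)/(5k + 4) + 8/5| = |-13|/(5(5k + 4)) = 13/(5(5k + 4)).
Since 5k + 4 ≥ 5k for k ≥ 1, this is ≤ 13/(5·5k) = (13/25)/k.
So |(-8k - 9)/(5k + 4) + 8/5| < ε whenever k > (13/25)/ε.
Take K = (13/25)/ε. If k > K then |(-8k - 9)/(5k + 4) + 8/5| ≤ (13/25)/k < ε.

K = (13/25)/ε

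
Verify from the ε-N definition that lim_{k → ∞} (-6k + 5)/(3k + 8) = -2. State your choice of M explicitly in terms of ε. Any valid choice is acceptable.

Suppose ε > 0. For k ≥ 1, |(-6k + 5)/(3k + 8) + 2| = |63|/(3(3k + 8)) = 63/(3(3k + 8)).
Since 3k + 8 ≥ 3k for k ≥ 1, this is ≤ 63/(3·3k) = 7/k.
So |(-6k + 5)/(3k + 8) + 2| < ε whenever k > 7/ε.
Take M = 7/ε. If k > M then |(-6k + 5)/(3k + 8) + 2| ≤ 7/k < ε.

M = 7/ε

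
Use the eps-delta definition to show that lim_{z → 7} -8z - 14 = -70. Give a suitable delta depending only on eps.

Suppose eps > 0. We need delta > 0 so that 0 < |z − 7| < delta implies |(-8z - 14) + 70| < eps.
Since (-8z - 14) + 70 = -8(z − 7), we have |(-8z - 14) + 70| = 8|z − 7|.
So 8|z − 7| < eps exactly when |z − 7| < eps/8.
Choosing delta = eps/8 gives |(-8z - 14) + 70| = 8|z − 7| < eps whenever |z − 7| < delta.

delta = eps/8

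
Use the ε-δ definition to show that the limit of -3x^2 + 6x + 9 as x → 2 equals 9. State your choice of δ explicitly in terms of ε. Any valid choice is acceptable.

Let ε > 0. We want δ > 0 such that 0 < |x − 2| < δ implies |(-3x^2 + 6x + 9) − 9| < ε.
(-3x^2 + 6x + 9) − 9 = -3x^2 + 6x = (x − 2)(-3x).
So |(-3x^2 + 6x + 9) − 9| = |x − 2|·|-3x|.
Require δ ≤ 2. Then |x − 2| < 2 gives |x| < 4, and by the triangle inequality |-3x| ≤ 3·4 = 12.
Hence |(-3x^2 + 6x + 9) − 9| ≤ 12|x − 2| < ε provided |x − 2| < ε/12.
Take δ = min(2, ε/12). Then 0 < |x − 2| < δ gives both |x − 2| < 2 and |x − 2| < ε/12, so |(-3x^2 + 6x + 9) − 9| < ε.

δ = min(2, ε/12)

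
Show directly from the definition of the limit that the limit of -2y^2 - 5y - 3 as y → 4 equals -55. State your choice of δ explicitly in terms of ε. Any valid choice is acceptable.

δ = min(2, ε/25)

Fix ε > 0. We want δ > 0 such that 0 < |y − 4| < δ implies |(-2y^2 - 5y - 3) + 55| < ε.
(-2y^2 - 5y - 3) + 55 = -2y^2 - 5y + 52 = (y − 4)(-2y - 13).
So |(-2y^2 - 5y - 3) + 55| = |y − 4|·|-2y - 13|.
Assume first that |y − 4| < 2, so |y| < 6. Then |-2y - 13| ≤ 2·6 + 13 = 25.
Hence |(-2y^2 - 5y - 3) + 55| ≤ 25|y − 4| < ε provided |y − 4| < ε/25.
Take δ = min(2, ε/25). Then 0 < |y − 4| < δ gives both |y − 4| < 2 and |y − 4| < ε/25, so |(-2y^2 - 5y - 3) + 55| < ε.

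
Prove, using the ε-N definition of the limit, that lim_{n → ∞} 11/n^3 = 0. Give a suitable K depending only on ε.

Let ε > 0. For n ≥ 1, |11/n^3 − 0| = 11/n^3.
11/n^3 < ε ⇔ n^3 > 11/ε ⇔ n > (11/ε)^{1/3}.
Take K = (11/ε)^{1/3}. Then n > K implies 11/n^3 < ε.

K = (11/ε)^{1/3}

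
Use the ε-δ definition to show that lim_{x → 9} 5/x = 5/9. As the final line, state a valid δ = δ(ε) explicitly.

δ = min(9/2, (81/10)ε)

Suppose ε > 0. We seek δ > 0 such that 0 < |x − 9| < δ implies |5/x − (5/9)| < ε.
|5/x − (5/9)| = 5·|9 − x|/(9·|x|) = 5|x − 9|/(9|x|).
Restrict δ ≤ 9/2. Then |x − 9| < 9/2 gives |x| > 9/2, so 9|x| > 81/2.
Then |5/x − (5/9)| < 5|x − 9|/(81/2), which is < ε when |x − 9| < (81/10)ε.
Take δ = min(9/2, (81/10)ε). Then 0 < |x − 9| < δ gives both |x − 9| < 9/2 and |x − 9| < (81/10)ε, so |5/x − (5/9)| < ε.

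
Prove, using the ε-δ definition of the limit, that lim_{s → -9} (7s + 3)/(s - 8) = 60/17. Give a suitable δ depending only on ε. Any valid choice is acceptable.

Fix ε > 0. We want δ > 0 with 0 < |s + 9| < δ ⇒ |(7s + 3)/(s - 8) − (60/17)| < ε.
Combining over a common denominator, (7s + 3)/(s - 8) − (60/17) = [(7s + 3)·(-17) − (-60)·(s - 8)] / [(-17)·(s - 8)] = -59(s + 9) / ((-17)(s - 8)).
So |(7s + 3)/(s - 8) − (60/17)| = 59|s + 9| / (17·|s − 8|).
Require δ ≤ 17/2, so |s − 8| ≥ |-17| − |s + 9| > 17 − 17/2 = 17/2.
Hence |(7s + 3)/(s - 8) − (60/17)| < 59|s + 9|/(17·(17/2)) = (118/289)|s + 9|, which is < ε once |s + 9| < (289/118)ε.
Take δ = min(17/2, (289/118)ε). Then 0 < |s + 9| < δ forces both bounds, so |(7s + 3)/(s - 8) − (60/17)| < ε.

δ = min(17/2, (289/118)ε)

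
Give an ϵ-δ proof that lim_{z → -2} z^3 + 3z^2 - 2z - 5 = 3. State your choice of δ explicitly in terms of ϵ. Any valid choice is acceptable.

Let ϵ > 0 be given. We want δ > 0 such that 0 < |z + 2| < δ implies |(z^3 + 3z^2 - 2z - 5) − 3| < ϵ.
(z^3 + 3z^2 - 2z - 5) − 3 = z^3 + 3z^2 - 2z - 8 = (z + 2)(z^2 + z - 4).
So |(z^3 + 3z^2 - 2z - 5) − 3| = |z + 2|·|z^2 + z - 4|.
Assume first that |z + 2| < 1, so |z| < 3. Then |z^2 + z - 4| ≤ 3^2 + 3 + 4 = 16.
Hence |(z^3 + 3z^2 - 2z - 5) − 3| ≤ 16|z + 2| < ϵ provided |z + 2| < ϵ/16.
Take δ = min(1, ϵ/16). Then 0 < |z + 2| < δ gives both |z + 2| < 1 and |z + 2| < ϵ/16, so |(z^3 + 3z^2 - 2z - 5) − 3| < ϵ.

δ = min(1, ϵ/16)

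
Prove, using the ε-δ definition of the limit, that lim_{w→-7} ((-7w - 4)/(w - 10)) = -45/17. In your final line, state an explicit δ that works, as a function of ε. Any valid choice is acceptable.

δ = min(17/2, (289/148)ε)

Let ε > 0. We want δ > 0 with 0 < |w + 7| < δ ⇒ |(-7w - 4)/(w - 10) + 45/17| < ε.
Combining over a common denominator, (-7w - 4)/(w - 10) + 45/17 = [(-7w - 4)·(-17) − 45·(w - 10)] / [(-17)·(w - 10)] = 74(w + 7) / ((-17)(w - 10)).
So |(-7w - 4)/(w - 10) + 45/17| = 74|w + 7| / (17·|w − 10|).
Require δ ≤ 17/2, so |w − 10| ≥ |-17| − |w + 7| > 17 − 17/2 = 17/2.
Hence |(-7w - 4)/(w - 10) + 45/17| < 74|w + 7|/(17·(17/2)) = (148/289)|w + 7|, which is < ε once |w + 7| < (289/148)ε.
Take δ = min(17/2, (289/148)ε). Then 0 < |w + 7| < δ forces both bounds, so |(-7w - 4)/(w - 10) + 45/17| < ε.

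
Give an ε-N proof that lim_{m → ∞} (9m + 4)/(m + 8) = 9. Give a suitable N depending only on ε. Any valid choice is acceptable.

Let ε > 0. For m ≥ 1, |(9m + 4)/(m + 8) − 9| = |-68|/((m + 8)) = 68/((m + 8)).
Since m + 8 ≥ m for m ≥ 1, this is ≤ 68/(m) = 68/m.
So |(9m + 4)/(m + 8) − 9| < ε whenever m > 68/ε.
Take N = 68/ε. If m > N then |(9m + 4)/(m + 8) − 9| ≤ 68/m < ε.

N = 68/ε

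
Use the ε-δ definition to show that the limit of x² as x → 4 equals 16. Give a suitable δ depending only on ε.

Suppose ε > 0. We seek δ > 0 with 0 < |x − 4| < δ ⇒ |x² − 16| < ε.
Factor: x² − 16 = (x − 4)(x + 4), so |x² − 16| = |x − 4|·|x + 4|.
Restrict δ ≤ 2. Then |x − 4| < 2 gives |x| < 6, so by the triangle inequality |x + 4| ≤ 6 + 4 = 10.
Hence |x² − 16| ≤ 10|x − 4|, which is < ε once |x − 4| < ε/10.
Take δ = min(2, ε/10). If 0 < |x − 4| < δ then both bounds hold and |x² − 16| ≤ 10|x − 4| < 10·(ε/10) = ε.

δ = min(2, ε/10)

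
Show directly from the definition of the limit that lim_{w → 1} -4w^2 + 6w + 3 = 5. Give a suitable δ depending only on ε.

δ = min(2, ε/14)

Fix ε > 0. We want δ > 0 such that 0 < |w − 1| < δ implies |(-4w^2 + 6w + 3) − 5| < ε.
(-4w^2 + 6w + 3) − 5 = -4w^2 + 6w - 2 = (w − 1)(-4w + 2).
So |(-4w^2 + 6w + 3) − 5| = |w − 1|·|-4w + 2|.
Require δ ≤ 2. Then |w − 1| < 2 gives |w| < 3, and by the triangle inequality |-4w + 2| ≤ 4·3 + 2 = 14.
Hence |(-4w^2 + 6w + 3) − 5| ≤ 14|w − 1| < ε provided |w − 1| < ε/14.
Choosing δ = min(2, ε/14) ensures both conditions, hence |(-4w^2 + 6w + 3) − 5| < ε.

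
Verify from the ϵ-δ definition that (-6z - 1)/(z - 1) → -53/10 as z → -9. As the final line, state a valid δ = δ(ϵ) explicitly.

Suppose ϵ > 0. We want δ > 0 with 0 < |z + 9| < δ ⇒ |(-6z - 1)/(z - 1) + 53/10| < ϵ.
Combining over a common denominator, (-6z - 1)/(z - 1) + 53/10 = [(-6z - 1)·(-10) − 53·(z - 1)] / [(-10)·(z - 1)] = 7(z + 9) / ((-10)(z - 1)).
So |(-6z - 1)/(z - 1) + 53/10| = 7|z + 9| / (10·|z − 1|).
Require δ ≤ 5, so |z − 1| ≥ |-10| − |z + 9| > 10 − 5 = 5.
Hence |(-6z - 1)/(z - 1) + 53/10| < 7|z + 9|/(10·5) = (7/50)|z + 9|, which is < ϵ once |z + 9| < (50/7)ϵ.
Take δ = min(5, (50/7)ϵ). Then 0 < |z + 9| < δ forces both bounds, so |(-6z - 1)/(z - 1) + 53/10| < ϵ.

δ = min(5, (50/7)ϵ)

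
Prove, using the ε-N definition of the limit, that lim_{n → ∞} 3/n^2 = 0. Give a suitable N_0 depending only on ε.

N_0 = (3/ε)^{1/2}

Let ε > 0 be given. For n ≥ 1, |3/n^2 − 0| = 3/n^2.
3/n^2 < ε ⇔ n^2 > 3/ε ⇔ n > (3/ε)^{1/2}.
Take N_0 = (3/ε)^{1/2}. Then n > N_0 implies 3/n^2 < ε.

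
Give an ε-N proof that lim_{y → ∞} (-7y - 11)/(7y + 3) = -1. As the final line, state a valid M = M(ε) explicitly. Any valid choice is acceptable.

Let ε > 0 be given. We seek M > 0 such that y > M implies |(-7y - 11)/(7y + 3) + 1| < ε.
(-7y - 11)/(7y + 3) + 1 = (7(-7y - 11) − (-7)(7y + 3)) / (7(7y + 3)) = -56/(7(7y + 3)).
For y > 0 we have 7y + 3 > 7y, so |(-7y - 11)/(7y + 3) + 1| = 56/(7(7y + 3)) < 56/(7·7y) = (8/7)/y.
Thus |(-7y - 11)/(7y + 3) + 1| < ε whenever y > (8/7)/ε.
Take M = (8/7)/ε. If y > M then |(-7y - 11)/(7y + 3) + 1| < (8/7)/y < ε.

M = (8/7)/ε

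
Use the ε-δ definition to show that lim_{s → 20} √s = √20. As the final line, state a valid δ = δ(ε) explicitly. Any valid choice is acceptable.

δ = min(20, √20·ε)

Let ε > 0. We want δ > 0 such that 0 < |s − 20| < δ implies |√s − √20| < ε.
Rationalise: √s − √20 = (s − 20)/(√s + √20), so |√s − √20| = |s − 20|/(√s + √20).
Restrict δ ≤ 20 so that |s − 20| < 20 forces s > 0, and then √s + √20 > √20.
Hence |√s − √20| < |s − 20|/√20, which is < ε once |s − 20| < √20·ε.
Take δ = min(20, √20·ε). If 0 < |s − 20| < δ then s > 0 and |√s − √20| < |s − 20|/√20 < ε.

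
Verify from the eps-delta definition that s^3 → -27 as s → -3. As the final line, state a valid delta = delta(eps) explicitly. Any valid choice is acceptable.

Fix eps > 0. We seek delta > 0 with 0 < |s + 3| < delta ⇒ |s^3 + 27| < eps.
Factor: s^3 + 27 = (s + 3)(s^2 - 3s + 9), so |s^3 + 27| = |s + 3|·|s^2 - 3s + 9|.
Impose delta ≤ 2 so that |s| < 5; then |s^2 - 3s + 9| ≤ 49.
Hence |s^3 + 27| ≤ 49|s + 3|, which is < eps once |s + 3| < eps/49.
Take delta = min(2, eps/49). If 0 < |s + 3| < delta then both bounds hold and |s^3 + 27| ≤ 49|s + 3| < 49·(eps/49) = eps.

delta = min(2, eps/49)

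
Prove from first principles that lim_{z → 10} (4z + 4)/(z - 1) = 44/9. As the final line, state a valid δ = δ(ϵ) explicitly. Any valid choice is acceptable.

δ = min(9/2, (81/16)ϵ)

Let ϵ > 0 be given. We want δ > 0 with 0 < |z − 10| < δ ⇒ |(4z + 4)/(z - 1) − (44/9)| < ϵ.
Combining over a common denominator, (4z + 4)/(z - 1) − (44/9) = [(4z + 4)·9 − 44·(z - 1)] / [9·(z - 1)] = -8(z − 10) / (9(z - 1)).
So |(4z + 4)/(z - 1) − (44/9)| = 8|z − 10| / (9·|z − 1|).
Require δ ≤ 9/2, so |z − 1| ≥ |9| − |z − 10| > 9 − 9/2 = 9/2.
Hence |(4z + 4)/(z - 1) − (44/9)| < 8|z − 10|/(9·(9/2)) = (16/81)|z − 10|, which is < ϵ once |z − 10| < (81/16)ϵ.
Take δ = min(9/2, (81/16)ϵ). Then 0 < |z − 10| < δ forces both bounds, so |(4z + 4)/(z - 1) − (44/9)| < ϵ.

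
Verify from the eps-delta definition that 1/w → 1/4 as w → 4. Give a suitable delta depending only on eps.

Fix eps > 0. We seek delta > 0 such that 0 < |w − 4| < delta implies |1/w − (1/4)| < eps.
|1/w − (1/4)| = |4 − w|/(4·|w|) = |w − 4|/(4|w|).
Require delta ≤ 2 so that |w| > 4 − 2 = 2, hence 4|w| > 8.
Then |1/w − (1/4)| < |w − 4|/8, which is < eps when |w − 4| < 8eps.
Take delta = min(2, 8eps). Then 0 < |w − 4| < delta gives both |w − 4| < 2 and |w − 4| < 8eps, so |1/w − (1/4)| < eps.

delta = min(2, 8eps)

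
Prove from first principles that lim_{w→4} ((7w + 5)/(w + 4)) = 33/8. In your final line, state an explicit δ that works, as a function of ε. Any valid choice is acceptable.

Fix ε > 0. We want δ > 0 with 0 < |w − 4| < δ ⇒ |(7w + 5)/(w + 4) − (33/8)| < ε.
Combining over a common denominator, (7w + 5)/(w + 4) − (33/8) = [(7w + 5)·8 − 33·(w + 4)] / [8·(w + 4)] = 23(w − 4) / (8(w + 4)).
So |(7w + 5)/(w + 4) − (33/8)| = 23|w − 4| / (8·|w + 4|).
Require δ ≤ 4, so |w + 4| ≥ |8| − |w − 4| > 8 − 4 = 4.
Hence |(7w + 5)/(w + 4) − (33/8)| < 23|w − 4|/(8·4) = (23/32)|w − 4|, which is < ε once |w − 4| < (32/23)ε.
Take δ = min(4, (32/23)ε). Then 0 < |w − 4| < δ forces both bounds, so |(7w + 5)/(w + 4) − (33/8)| < ε.

δ = min(4, (32/23)ε)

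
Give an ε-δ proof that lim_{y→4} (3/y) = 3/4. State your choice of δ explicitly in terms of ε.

δ = min(2, (8/3)ε)

Suppose ε > 0. We seek δ > 0 such that 0 < |y − 4| < δ implies |3/y − (3/4)| < ε.
|3/y − (3/4)| = 3·|4 − y|/(4·|y|) = 3|y − 4|/(4|y|).
Restrict δ ≤ 2. Then |y − 4| < 2 gives |y| > 2, so 4|y| > 8.
Then |3/y − (3/4)| < 3|y − 4|/8, which is < ε when |y − 4| < (8/3)ε.
Take δ = min(2, (8/3)ε). Then 0 < |y − 4| < δ gives both |y − 4| < 2 and |y − 4| < (8/3)ε, so |3/y − (3/4)| < ε.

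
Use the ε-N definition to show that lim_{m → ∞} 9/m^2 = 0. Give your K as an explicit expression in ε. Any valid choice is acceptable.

K = (9/ε)^{1/2}

Suppose ε > 0. For m ≥ 1, |9/m^2 − 0| = 9/m^2.
9/m^2 < ε ⇔ m^2 > 9/ε ⇔ m > (9/ε)^{1/2}.
Take K = (9/ε)^{1/2}. Then m > K implies 9/m^2 < ε.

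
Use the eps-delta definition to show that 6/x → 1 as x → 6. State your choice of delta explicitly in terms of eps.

Fix eps > 0. We seek delta > 0 such that 0 < |x − 6| < delta implies |6/x − 1| < eps.
|6/x − 1| = 6·|6 − x|/(6·|x|) = 6|x − 6|/(6|x|).
Require delta ≤ 3 so that |x| > 6 − 3 = 3, hence 6|x| > 18.
Then |6/x − 1| < 6|x − 6|/18, which is < eps when |x − 6| < 3eps.
Take delta = min(3, 3eps). Then 0 < |x − 6| < delta gives both |x − 6| < 3 and |x − 6| < 3eps, so |6/x − 1| < eps.

delta = min(3, 3eps)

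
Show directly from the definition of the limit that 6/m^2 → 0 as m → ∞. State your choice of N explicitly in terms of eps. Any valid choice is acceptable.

Fix eps > 0. For m ≥ 1, |6/m^2 − 0| = 6/m^2.
6/m^2 < eps ⇔ m^2 > 6/eps ⇔ m > (6/eps)^{1/2}.
Take N = (6/eps)^{1/2}. Then m > N implies 6/m^2 < eps.

N = (6/eps)^{1/2}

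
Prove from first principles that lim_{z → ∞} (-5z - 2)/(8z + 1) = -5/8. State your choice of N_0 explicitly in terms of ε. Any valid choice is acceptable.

Fix ε > 0. We seek N_0 > 0 such that z > N_0 implies |(-5z - 2)/(8z + 1) + 5/8| < ε.
(-5z - 2)/(8z + 1) + 5/8 = (8(-5z - 2) − (-5)(8z + 1)) / (8(8z + 1)) = -11/(8(8z + 1)).
For z > 0 we have 8z + 1 > 8z, so |(-5z - 2)/(8z + 1) + 5/8| = 11/(8(8z + 1)) < 11/(8·8z) = (11/64)/z.
Thus |(-5z - 2)/(8z + 1) + 5/8| < ε whenever z > (11/64)/ε.
Take N_0 = (11/64)/ε. If z > N_0 then |(-5z - 2)/(8z + 1) + 5/8| < (11/64)/z < ε.

N_0 = (11/64)/ε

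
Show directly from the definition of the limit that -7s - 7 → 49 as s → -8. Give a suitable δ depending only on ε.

Fix ε > 0. We need δ > 0 so that 0 < |s + 8| < δ implies |(-7s - 7) − 49| < ε.
|(-7s - 7) − 49| = |-7s - 56| = 7|s + 8|.
Thus it suffices that |s + 8| < ε/7.
Choosing δ = ε/7 gives |(-7s - 7) − 49| = 7|s + 8| < ε whenever |s + 8| < δ.

δ = ε/7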